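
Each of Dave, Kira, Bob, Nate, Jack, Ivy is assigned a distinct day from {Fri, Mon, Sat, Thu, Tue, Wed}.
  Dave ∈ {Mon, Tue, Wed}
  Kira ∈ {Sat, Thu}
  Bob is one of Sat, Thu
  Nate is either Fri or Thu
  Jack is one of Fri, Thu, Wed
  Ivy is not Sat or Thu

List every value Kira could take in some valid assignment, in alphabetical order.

Sat, Thu

Kira and Bob between them cover only {Sat, Thu} — a naked pair. Remove those values from Nate, Jack.
Nate's domain is down to {Fri}, so Nate = Fri. Strike Fri from Jack, Ivy.
That leaves Jack = Wed. Remove Wed from Dave, Ivy.
No further eliminations apply; Kira can still be any of Sat, Thu.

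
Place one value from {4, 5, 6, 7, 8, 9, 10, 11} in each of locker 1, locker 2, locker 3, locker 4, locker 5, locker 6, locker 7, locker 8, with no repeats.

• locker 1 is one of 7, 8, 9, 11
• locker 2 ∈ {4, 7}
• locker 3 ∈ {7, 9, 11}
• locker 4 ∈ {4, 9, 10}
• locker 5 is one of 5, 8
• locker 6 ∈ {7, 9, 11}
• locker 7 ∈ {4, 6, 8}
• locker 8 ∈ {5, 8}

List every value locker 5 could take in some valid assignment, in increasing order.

5, 8

The 8 variables together cover exactly {4, 5, 6, 7, 8, 9, 10, 11} — 8 values for 8 variables — and 6 appears only in locker 7's list, so locker 7 = 6.
The 7 still-open variables draw from only 7 values {4, 5, 7, 8, 9, 10, 11}, so each is used; only locker 4 can be 10, hence locker 4 = 10.
Among the 6 still-open variables, 4 fits only locker 2 (and all 6 values in {4, 5, 7, 8, 9, 11} must be used), so locker 2 = 4.
locker 5 and locker 8 between them cover only {5, 8} — a naked pair. Remove those values from locker 1.
No further eliminations apply; locker 5 can still be any of 5, 8.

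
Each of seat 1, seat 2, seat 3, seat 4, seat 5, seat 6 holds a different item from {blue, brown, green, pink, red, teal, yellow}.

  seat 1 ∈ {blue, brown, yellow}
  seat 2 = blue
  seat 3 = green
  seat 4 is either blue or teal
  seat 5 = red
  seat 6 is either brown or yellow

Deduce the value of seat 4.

teal

seat 2 must be blue (only option left). So seat 1, seat 4 can't be blue.
So seat 4 = teal.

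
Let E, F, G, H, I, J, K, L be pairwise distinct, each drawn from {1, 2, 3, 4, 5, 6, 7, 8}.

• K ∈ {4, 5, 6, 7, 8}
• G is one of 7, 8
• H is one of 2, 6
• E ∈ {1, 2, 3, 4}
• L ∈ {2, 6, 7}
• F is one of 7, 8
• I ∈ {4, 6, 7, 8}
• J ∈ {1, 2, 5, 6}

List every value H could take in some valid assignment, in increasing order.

Among the 8 variables, 3 fits only E (and all 8 values in {1, 2, 3, 4, 5, 6, 7, 8} must be used), so E = 3.
The 7 still-open variables draw from only 7 values {1, 2, 4, 5, 6, 7, 8}, so each is used; only J can be 1, hence J = 1.
Among the 6 still-open variables, 5 fits only K (and all 6 values in {2, 4, 5, 6, 7, 8} must be used), so K = 5.
The 5 still-open variables draw from only 5 values {2, 4, 6, 7, 8}, so each is used; only I can be 4, hence I = 4.
F and G between them cover only {7, 8} — a naked pair. Remove those values from L.
No further eliminations apply; H can still be any of 2, 6.

2, 6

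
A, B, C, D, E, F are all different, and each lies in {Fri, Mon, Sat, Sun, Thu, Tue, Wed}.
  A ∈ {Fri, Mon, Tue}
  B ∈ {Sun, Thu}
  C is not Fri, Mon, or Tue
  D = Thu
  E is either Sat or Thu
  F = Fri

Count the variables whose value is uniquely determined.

5

D has just one choice, so D = Thu. Strike Thu from B, C, E.
E has just one choice, so E = Sat. Eliminate Sat elsewhere: C.
That leaves F = Fri. Strike Fri from A.
B must be Sun (only option left). So C can't be Sun.
C must be Wed (only option left).
Determined: B=Sun, C=Wed, D=Thu, E=Sat, F=Fri. The other variables each still have more than one consistent value. That makes 5.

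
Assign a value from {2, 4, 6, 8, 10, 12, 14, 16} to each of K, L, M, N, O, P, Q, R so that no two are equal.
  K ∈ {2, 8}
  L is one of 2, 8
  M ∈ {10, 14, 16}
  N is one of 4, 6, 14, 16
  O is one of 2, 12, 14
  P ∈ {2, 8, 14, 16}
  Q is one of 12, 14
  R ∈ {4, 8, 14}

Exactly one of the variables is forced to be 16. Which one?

P

The 8 variables together cover exactly {2, 4, 6, 8, 10, 12, 14, 16} — 8 values for 8 variables — and 6 appears only in N's list, so N = 6.
The 7 still-open variables draw from only 7 values {2, 4, 8, 10, 12, 14, 16}, so each is used; only R can be 4, hence R = 4.
The 6 still-open variables together cover exactly {2, 8, 10, 12, 14, 16} — 6 values for 6 variables — and 10 appears only in M's list, so M = 10.
The 5 still-open variables draw from only 5 values {2, 8, 12, 14, 16}, so each is used; only P can be 16, hence P = 16.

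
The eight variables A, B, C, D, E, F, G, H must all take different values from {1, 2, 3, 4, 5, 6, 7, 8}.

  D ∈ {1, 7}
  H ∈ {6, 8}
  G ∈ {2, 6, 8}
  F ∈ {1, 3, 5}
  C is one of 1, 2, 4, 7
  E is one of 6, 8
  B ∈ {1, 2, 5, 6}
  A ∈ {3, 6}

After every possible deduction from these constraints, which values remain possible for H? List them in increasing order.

6, 8

The 8 variables together cover exactly {1, 2, 3, 4, 5, 6, 7, 8} — 8 values for 8 variables — and 4 appears only in C's list, so C = 4.
The 7 still-open variables together cover exactly {1, 2, 3, 5, 6, 7, 8} — 7 values for 7 variables — and 7 appears only in D's list, so D = 7.
E and H share exactly the 2 values {6, 8}; by pigeonhole those values go to them, so strike 6, 8 from A, B, G.
That leaves A = 3. So F can't be 3.
That leaves G = 2. So B can't be 2.
No further eliminations apply; H can still be any of 6, 8.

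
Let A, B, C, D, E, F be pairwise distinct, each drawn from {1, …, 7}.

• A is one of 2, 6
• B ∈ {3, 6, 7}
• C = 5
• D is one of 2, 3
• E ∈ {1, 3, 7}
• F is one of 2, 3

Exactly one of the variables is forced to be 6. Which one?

A

C's domain is down to {5}, so C = 5.
The 5 still-open variables together cover exactly {1, 2, 3, 6, 7} — 5 values for 5 variables — and 1 appears only in E's list, so E = 1.
The 4 still-open variables together cover exactly {2, 3, 6, 7} — 4 values for 4 variables — and 7 appears only in B's list, so B = 7.
The 3 still-open variables draw from only 3 values {2, 3, 6}, so each is used; only A can be 6, hence A = 6.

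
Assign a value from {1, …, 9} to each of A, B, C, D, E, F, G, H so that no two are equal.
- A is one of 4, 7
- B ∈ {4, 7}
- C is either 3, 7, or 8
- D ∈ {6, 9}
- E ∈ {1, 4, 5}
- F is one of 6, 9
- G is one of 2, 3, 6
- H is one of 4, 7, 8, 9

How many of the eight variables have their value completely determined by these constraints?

A and B between them cover only {4, 7} — a naked pair. Remove those values from C, E, H.
The 2 variables D and F are confined to {6, 9}, which locks those values in; drop them from G, H.
H must be 8 (only option left). Remove 8 from C.
C has just one choice, so C = 3. Strike 3 from G.
G must be 2 (only option left).
Determined: C=3, G=2, H=8. The other variables each still have more than one consistent value. That makes 3.

3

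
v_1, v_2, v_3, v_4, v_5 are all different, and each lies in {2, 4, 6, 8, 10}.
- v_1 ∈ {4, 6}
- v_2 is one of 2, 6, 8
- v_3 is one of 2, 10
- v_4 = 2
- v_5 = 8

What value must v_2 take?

v_4's domain is down to {2}, so v_4 = 2. So v_2, v_3 can't be 2.
v_5's domain is down to {8}, so v_5 = 8. Remove 8 from v_2.
So v_2 = 6.

6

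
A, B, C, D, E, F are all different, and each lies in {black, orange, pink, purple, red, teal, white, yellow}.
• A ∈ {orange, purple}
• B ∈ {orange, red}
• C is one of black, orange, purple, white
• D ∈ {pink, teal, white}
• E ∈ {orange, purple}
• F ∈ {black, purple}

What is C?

white

A and E between them cover only {orange, purple} — a naked pair. Remove those values from B, C, F.
B must be red (only option left).
F's domain is down to {black}, so F = black. Remove black from C.
So C = white.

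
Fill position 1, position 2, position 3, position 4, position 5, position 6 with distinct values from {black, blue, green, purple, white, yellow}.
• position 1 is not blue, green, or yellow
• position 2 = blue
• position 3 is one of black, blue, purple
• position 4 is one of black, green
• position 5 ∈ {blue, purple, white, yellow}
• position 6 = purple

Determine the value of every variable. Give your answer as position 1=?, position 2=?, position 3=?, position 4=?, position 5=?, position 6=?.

position 1=white, position 2=blue, position 3=black, position 4=green, position 5=yellow, position 6=purple

position 2 has just one choice, so position 2 = blue. Remove blue from position 3, position 5.
position 6's domain is down to {purple}, so position 6 = purple. Eliminate purple elsewhere: position 1, position 3, position 5.
position 3 has just one choice, so position 3 = black. Strike black from position 1, position 4.
position 4 has just one choice, so position 4 = green.
position 1's domain is down to {white}, so position 1 = white. So position 5 can't be white.
position 5's domain is down to {yellow}, so position 5 = yellow.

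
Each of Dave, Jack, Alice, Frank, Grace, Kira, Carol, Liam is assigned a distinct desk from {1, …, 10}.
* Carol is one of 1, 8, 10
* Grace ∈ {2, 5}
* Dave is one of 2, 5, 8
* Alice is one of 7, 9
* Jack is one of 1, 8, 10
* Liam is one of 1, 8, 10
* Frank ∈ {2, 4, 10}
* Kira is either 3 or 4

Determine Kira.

Jack, Carol, Liam between them cover only {1, 8, 10} — a naked triple. Remove those values from Dave, Frank.
Dave and Grace between them cover only {2, 5} — a naked pair. Remove those values from Frank.
Frank has just one choice, so Frank = 4. Eliminate 4 elsewhere: Kira.
So Kira = 3.

3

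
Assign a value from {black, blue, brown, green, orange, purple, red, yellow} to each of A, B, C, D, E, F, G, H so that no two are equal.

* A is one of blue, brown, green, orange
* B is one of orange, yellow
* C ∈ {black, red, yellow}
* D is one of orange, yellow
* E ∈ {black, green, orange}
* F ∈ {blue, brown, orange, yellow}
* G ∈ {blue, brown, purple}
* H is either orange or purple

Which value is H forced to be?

purple

Among the 8 variables, red fits only C (and all 8 values in {black, blue, brown, green, orange, purple, red, yellow} must be used), so C = red.
Among the 7 still-open variables, black fits only E (and all 7 values in {black, blue, brown, green, orange, purple, yellow} must be used), so E = black.
Among the 6 still-open variables, green fits only A (and all 6 values in {blue, brown, green, orange, purple, yellow} must be used), so A = green.
B and D share exactly the 2 values {orange, yellow}; by pigeonhole those values go to them, so strike orange, yellow from F, H.
So H = purple.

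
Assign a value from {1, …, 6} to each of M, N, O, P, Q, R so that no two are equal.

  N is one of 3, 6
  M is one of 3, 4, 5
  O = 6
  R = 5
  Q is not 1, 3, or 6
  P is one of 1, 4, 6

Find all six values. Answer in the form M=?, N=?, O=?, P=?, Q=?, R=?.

O's domain is down to {6}, so O = 6. Eliminate 6 elsewhere: N, P.
R's domain is down to {5}, so R = 5. Strike 5 from M, Q.
N's domain is down to {3}, so N = 3. Remove 3 from M.
M's domain is down to {4}, so M = 4. Remove 4 from P, Q.
P has just one choice, so P = 1.
Q's domain is down to {2}, so Q = 2.

M=4, N=3, O=6, P=1, Q=2, R=5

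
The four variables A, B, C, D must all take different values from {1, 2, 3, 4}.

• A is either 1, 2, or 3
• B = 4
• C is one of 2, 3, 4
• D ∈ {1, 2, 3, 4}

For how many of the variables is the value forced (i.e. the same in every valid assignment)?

B has just one choice, so B = 4. Eliminate 4 elsewhere: C, D.
Determined: B=4. The other variables each still have more than one consistent value. That makes 1.

1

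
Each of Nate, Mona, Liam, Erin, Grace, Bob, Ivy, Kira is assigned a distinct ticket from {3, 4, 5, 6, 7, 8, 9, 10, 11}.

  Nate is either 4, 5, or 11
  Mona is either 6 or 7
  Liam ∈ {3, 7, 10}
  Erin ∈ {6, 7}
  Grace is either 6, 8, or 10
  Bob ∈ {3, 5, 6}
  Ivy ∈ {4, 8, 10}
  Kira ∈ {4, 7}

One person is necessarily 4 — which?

Among the 8 variables, 11 fits only Nate (and all 8 values in {3, 4, 5, 6, 7, 8, 10, 11} must be used), so Nate = 11.
Among the 7 still-open variables, 5 fits only Bob (and all 7 values in {3, 4, 5, 6, 7, 8, 10} must be used), so Bob = 5.
The 6 still-open variables together cover exactly {3, 4, 6, 7, 8, 10} — 6 values for 6 variables — and 3 appears only in Liam's list, so Liam = 3.
Mona and Erin between them cover only {6, 7} — a naked pair. Remove those values from Grace, Kira.
So 4 goes to Kira.

Kira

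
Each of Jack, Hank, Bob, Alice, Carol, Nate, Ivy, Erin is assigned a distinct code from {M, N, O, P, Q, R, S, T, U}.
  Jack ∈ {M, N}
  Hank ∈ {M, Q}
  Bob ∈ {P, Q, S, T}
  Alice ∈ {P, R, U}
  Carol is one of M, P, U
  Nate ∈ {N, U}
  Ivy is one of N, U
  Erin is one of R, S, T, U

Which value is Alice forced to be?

The 2 variables Nate and Ivy are confined to {N, U}, which locks those values in; drop them from Jack, Alice, Carol, Erin.
Jack's domain is down to {M}, so Jack = M. So Hank, Carol can't be M.
That leaves Hank = Q. Remove Q from Bob.
That leaves Carol = P. So Bob, Alice can't be P.
So Alice = R.

R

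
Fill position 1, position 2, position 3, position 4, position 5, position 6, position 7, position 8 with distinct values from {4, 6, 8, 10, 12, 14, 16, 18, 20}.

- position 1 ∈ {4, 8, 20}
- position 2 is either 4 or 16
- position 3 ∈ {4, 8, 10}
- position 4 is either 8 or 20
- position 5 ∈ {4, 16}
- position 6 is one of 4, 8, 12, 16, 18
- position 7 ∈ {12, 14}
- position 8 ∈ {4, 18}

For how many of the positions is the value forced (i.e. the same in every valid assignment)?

Among the 8 variables, 10 fits only position 3 (and all 8 values in {4, 8, 10, 12, 14, 16, 18, 20} must be used), so position 3 = 10.
The 7 still-open variables draw from only 7 values {4, 8, 12, 14, 16, 18, 20}, so each is used; only position 7 can be 14, hence position 7 = 14.
Among the 6 still-open variables, 12 fits only position 6 (and all 6 values in {4, 8, 12, 16, 18, 20} must be used), so position 6 = 12.
The 5 still-open variables together cover exactly {4, 8, 16, 18, 20} — 5 values for 5 variables — and 18 appears only in position 8's list, so position 8 = 18.
position 2 and position 5 between them cover only {4, 16} — a naked pair. Remove those values from position 1.
Determined: position 3=10, position 6=12, position 7=14, position 8=18. The other positions each still have more than one consistent value. That makes 4.

4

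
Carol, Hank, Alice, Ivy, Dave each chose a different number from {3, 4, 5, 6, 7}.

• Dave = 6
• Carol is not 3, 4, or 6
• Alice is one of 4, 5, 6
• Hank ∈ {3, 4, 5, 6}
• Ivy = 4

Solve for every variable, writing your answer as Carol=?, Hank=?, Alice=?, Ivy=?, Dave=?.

Carol=7, Hank=3, Alice=5, Ivy=4, Dave=6

Ivy has just one choice, so Ivy = 4. So Hank, Alice can't be 4.
Dave's domain is down to {6}, so Dave = 6. Eliminate 6 elsewhere: Hank, Alice.
Alice must be 5 (only option left). Strike 5 from Carol, Hank.
Carol must be 7 (only option left).
Hank's domain is down to {3}, so Hank = 3.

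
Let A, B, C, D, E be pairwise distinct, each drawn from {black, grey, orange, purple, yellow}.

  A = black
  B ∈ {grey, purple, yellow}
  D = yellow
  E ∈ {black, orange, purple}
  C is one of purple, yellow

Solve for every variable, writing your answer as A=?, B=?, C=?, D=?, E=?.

A has just one choice, so A = black. Remove black from E.
D must be yellow (only option left). Strike yellow from B, C.
C has just one choice, so C = purple. So B, E can't be purple.
That leaves E = orange.
B has just one choice, so B = grey.

A=black, B=grey, C=purple, D=yellow, E=orange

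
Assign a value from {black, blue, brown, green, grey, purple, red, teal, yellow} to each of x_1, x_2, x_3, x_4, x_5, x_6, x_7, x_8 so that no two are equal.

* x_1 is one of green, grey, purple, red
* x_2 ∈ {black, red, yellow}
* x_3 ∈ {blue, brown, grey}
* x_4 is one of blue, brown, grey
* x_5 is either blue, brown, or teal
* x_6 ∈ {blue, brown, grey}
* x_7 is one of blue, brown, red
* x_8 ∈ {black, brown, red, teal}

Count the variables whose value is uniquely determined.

4

The 3 variables x_3, x_4, x_6 are confined to {blue, brown, grey}, which locks those values in; drop them from x_1, x_5, x_7, x_8.
x_5 has just one choice, so x_5 = teal. Eliminate teal elsewhere: x_8.
x_7 must be red (only option left). Eliminate red elsewhere: x_1, x_2, x_8.
That leaves x_8 = black. So x_2 can't be black.
That leaves x_2 = yellow.
Determined: x_2=yellow, x_5=teal, x_7=red, x_8=black. The other variables each still have more than one consistent value. That makes 4.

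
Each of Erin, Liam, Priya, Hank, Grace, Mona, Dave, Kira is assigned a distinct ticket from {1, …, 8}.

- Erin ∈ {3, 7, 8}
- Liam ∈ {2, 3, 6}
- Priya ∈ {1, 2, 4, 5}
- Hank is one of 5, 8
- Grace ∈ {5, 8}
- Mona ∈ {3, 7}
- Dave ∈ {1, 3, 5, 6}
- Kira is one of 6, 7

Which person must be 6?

The 8 variables draw from only 8 values {1, 2, 3, 4, 5, 6, 7, 8}, so each is used; only Priya can be 4, hence Priya = 4.
Among the 7 still-open variables, 1 fits only Dave (and all 7 values in {1, 2, 3, 5, 6, 7, 8} must be used), so Dave = 1.
The 6 still-open variables draw from only 6 values {2, 3, 5, 6, 7, 8}, so each is used; only Liam can be 2, hence Liam = 2.
The 5 still-open variables draw from only 5 values {3, 5, 6, 7, 8}, so each is used; only Kira can be 6, hence Kira = 6.

Kira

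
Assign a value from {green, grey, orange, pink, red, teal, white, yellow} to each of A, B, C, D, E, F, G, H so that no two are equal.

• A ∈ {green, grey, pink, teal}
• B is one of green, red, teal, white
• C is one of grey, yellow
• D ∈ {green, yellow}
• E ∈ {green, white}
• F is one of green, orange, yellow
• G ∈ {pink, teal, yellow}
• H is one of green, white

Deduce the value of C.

grey

The 8 variables together cover exactly {green, grey, orange, pink, red, teal, white, yellow} — 8 values for 8 variables — and orange appears only in F's list, so F = orange.
The 7 still-open variables together cover exactly {green, grey, pink, red, teal, white, yellow} — 7 values for 7 variables — and red appears only in B's list, so B = red.
E and H between them cover only {green, white} — a naked pair. Remove those values from A, D.
D has just one choice, so D = yellow. Remove yellow from C, G.
So C = grey.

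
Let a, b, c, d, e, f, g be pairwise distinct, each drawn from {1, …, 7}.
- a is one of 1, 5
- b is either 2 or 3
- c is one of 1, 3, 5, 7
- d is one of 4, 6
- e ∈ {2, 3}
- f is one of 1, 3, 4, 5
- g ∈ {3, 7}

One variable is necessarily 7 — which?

Among the 7 variables, 6 fits only d (and all 7 values in {1, 2, 3, 4, 5, 6, 7} must be used), so d = 6.
The 6 still-open variables together cover exactly {1, 2, 3, 4, 5, 7} — 6 values for 6 variables — and 4 appears only in f's list, so f = 4.
b and e share exactly the 2 values {2, 3}; by pigeonhole those values go to them, so strike 2, 3 from c, g.
So 7 goes to g.

g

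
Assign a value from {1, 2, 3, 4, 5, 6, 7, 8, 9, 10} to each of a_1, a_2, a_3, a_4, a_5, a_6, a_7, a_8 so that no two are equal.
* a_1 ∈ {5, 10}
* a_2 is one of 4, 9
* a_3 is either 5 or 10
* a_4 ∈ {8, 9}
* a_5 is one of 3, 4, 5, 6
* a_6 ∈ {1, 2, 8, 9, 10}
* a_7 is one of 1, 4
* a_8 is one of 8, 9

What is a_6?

a_1 and a_3 share exactly the 2 values {5, 10}; by pigeonhole those values go to them, so strike 5, 10 from a_5, a_6.
a_4 and a_8 share exactly the 2 values {8, 9}; by pigeonhole those values go to them, so strike 8, 9 from a_2, a_6.
a_2 has just one choice, so a_2 = 4. Eliminate 4 elsewhere: a_5, a_7.
a_7's domain is down to {1}, so a_7 = 1. So a_6 can't be 1.
So a_6 = 2.

2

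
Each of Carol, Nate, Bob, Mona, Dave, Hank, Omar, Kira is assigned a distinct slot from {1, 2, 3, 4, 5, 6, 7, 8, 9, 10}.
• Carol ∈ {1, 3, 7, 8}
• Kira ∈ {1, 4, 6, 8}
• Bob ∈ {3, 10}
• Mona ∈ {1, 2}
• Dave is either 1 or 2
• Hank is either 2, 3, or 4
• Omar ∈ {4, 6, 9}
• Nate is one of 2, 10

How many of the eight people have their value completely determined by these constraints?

Mona and Dave share exactly the 2 values {1, 2}; by pigeonhole those values go to them, so strike 1, 2 from Carol, Nate, Hank, Kira.
Nate's domain is down to {10}, so Nate = 10. So Bob can't be 10.
Bob must be 3 (only option left). Eliminate 3 elsewhere: Carol, Hank.
That leaves Hank = 4. Strike 4 from Omar, Kira.
Determined: Nate=10, Bob=3, Hank=4. The other people each still have more than one consistent value. That makes 3.

3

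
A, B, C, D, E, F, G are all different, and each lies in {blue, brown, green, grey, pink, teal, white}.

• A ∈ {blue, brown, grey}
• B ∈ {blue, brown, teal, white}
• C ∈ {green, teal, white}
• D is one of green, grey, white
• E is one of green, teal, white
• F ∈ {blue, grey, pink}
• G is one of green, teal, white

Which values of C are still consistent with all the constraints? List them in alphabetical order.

green, teal, white

The 7 variables together cover exactly {blue, brown, green, grey, pink, teal, white} — 7 values for 7 variables — and pink appears only in F's list, so F = pink.
C, E, G share exactly the 3 values {green, teal, white}; by pigeonhole those values go to them, so strike green, teal, white from B, D.
D must be grey (only option left). So A can't be grey.
No further eliminations apply; C can still be any of green, teal, white.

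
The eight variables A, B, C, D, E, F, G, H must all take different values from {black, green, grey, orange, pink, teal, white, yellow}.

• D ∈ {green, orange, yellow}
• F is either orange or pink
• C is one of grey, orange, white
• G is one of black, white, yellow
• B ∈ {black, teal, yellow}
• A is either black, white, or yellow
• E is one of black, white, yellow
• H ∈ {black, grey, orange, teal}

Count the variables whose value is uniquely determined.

3

The 8 variables draw from only 8 values {black, green, grey, orange, pink, teal, white, yellow}, so each is used; only D can be green, hence D = green.
Among the 7 still-open variables, pink fits only F (and all 7 values in {black, grey, orange, pink, teal, white, yellow} must be used), so F = pink.
A, E, G share exactly the 3 values {black, white, yellow}; by pigeonhole those values go to them, so strike black, white, yellow from B, C, H.
B's domain is down to {teal}, so B = teal. So H can't be teal.
Determined: B=teal, D=green, F=pink. The other variables each still have more than one consistent value. That makes 3.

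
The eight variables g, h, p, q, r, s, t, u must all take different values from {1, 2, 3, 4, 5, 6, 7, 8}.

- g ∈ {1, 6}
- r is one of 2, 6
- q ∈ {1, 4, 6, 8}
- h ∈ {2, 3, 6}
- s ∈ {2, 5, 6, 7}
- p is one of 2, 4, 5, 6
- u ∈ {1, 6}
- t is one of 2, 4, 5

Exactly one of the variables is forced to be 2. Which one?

r

The 8 variables draw from only 8 values {1, 2, 3, 4, 5, 6, 7, 8}, so each is used; only h can be 3, hence h = 3.
The 7 still-open variables draw from only 7 values {1, 2, 4, 5, 6, 7, 8}, so each is used; only s can be 7, hence s = 7.
The 6 still-open variables draw from only 6 values {1, 2, 4, 5, 6, 8}, so each is used; only q can be 8, hence q = 8.
g and u between them cover only {1, 6} — a naked pair. Remove those values from p, r.
So 2 goes to r.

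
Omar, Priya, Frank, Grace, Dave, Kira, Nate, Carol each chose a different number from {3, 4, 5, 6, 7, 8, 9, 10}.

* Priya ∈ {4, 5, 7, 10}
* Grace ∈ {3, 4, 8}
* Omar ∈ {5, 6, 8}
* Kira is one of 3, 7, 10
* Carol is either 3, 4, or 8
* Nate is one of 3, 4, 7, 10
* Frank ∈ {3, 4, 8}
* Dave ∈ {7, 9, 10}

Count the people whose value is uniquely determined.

The 8 variables draw from only 8 values {3, 4, 5, 6, 7, 8, 9, 10}, so each is used; only Omar can be 6, hence Omar = 6.
Among the 7 still-open variables, 5 fits only Priya (and all 7 values in {3, 4, 5, 7, 8, 9, 10} must be used), so Priya = 5.
The 6 still-open variables together cover exactly {3, 4, 7, 8, 9, 10} — 6 values for 6 variables — and 9 appears only in Dave's list, so Dave = 9.
Frank, Grace, Carol share exactly the 3 values {3, 4, 8}; by pigeonhole those values go to them, so strike 3, 4, 8 from Kira, Nate.
Determined: Omar=6, Priya=5, Dave=9. The other people each still have more than one consistent value. That makes 3.

3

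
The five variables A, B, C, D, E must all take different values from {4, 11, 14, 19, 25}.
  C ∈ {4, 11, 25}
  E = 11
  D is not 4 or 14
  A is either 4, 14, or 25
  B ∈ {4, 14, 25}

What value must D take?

E must be 11 (only option left). Remove 11 from C, D.
The 4 still-open variables together cover exactly {4, 14, 19, 25} — 4 values for 4 variables — and 19 appears only in D's list, so D = 19.

19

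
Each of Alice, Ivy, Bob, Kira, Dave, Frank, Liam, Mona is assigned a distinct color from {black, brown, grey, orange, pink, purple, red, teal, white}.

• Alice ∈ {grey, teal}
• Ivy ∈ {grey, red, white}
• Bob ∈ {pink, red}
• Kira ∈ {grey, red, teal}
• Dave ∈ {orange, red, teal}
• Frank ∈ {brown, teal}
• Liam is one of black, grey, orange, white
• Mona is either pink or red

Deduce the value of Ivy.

white

Among the 8 variables, black fits only Liam (and all 8 values in {black, brown, grey, orange, pink, red, teal, white} must be used), so Liam = black.
The 7 still-open variables together cover exactly {brown, grey, orange, pink, red, teal, white} — 7 values for 7 variables — and brown appears only in Frank's list, so Frank = brown.
The 6 still-open variables draw from only 6 values {grey, orange, pink, red, teal, white}, so each is used; only Dave can be orange, hence Dave = orange.
The 5 still-open variables together cover exactly {grey, pink, red, teal, white} — 5 values for 5 variables — and white appears only in Ivy's list, so Ivy = white.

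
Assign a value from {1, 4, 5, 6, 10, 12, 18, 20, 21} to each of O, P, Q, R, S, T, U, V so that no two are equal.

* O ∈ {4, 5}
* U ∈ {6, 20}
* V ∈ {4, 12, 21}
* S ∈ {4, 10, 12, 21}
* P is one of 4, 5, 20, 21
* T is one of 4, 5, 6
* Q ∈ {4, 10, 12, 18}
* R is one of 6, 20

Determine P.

21

The 8 variables together cover exactly {4, 5, 6, 10, 12, 18, 20, 21} — 8 values for 8 variables — and 18 appears only in Q's list, so Q = 18.
The 7 still-open variables draw from only 7 values {4, 5, 6, 10, 12, 20, 21}, so each is used; only S can be 10, hence S = 10.
Among the 6 still-open variables, 12 fits only V (and all 6 values in {4, 5, 6, 12, 20, 21} must be used), so V = 12.
The 5 still-open variables together cover exactly {4, 5, 6, 20, 21} — 5 values for 5 variables — and 21 appears only in P's list, so P = 21.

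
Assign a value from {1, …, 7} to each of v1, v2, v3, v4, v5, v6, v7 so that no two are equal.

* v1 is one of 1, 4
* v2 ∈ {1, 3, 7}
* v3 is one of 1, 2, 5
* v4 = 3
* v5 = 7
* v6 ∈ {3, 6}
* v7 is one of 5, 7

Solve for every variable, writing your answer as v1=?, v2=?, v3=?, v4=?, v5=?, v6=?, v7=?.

v1=4, v2=1, v3=2, v4=3, v5=7, v6=6, v7=5

v4 has just one choice, so v4 = 3. So v2, v6 can't be 3.
v5 has just one choice, so v5 = 7. So v2, v7 can't be 7.
v6 must be 6 (only option left).
v7 has just one choice, so v7 = 5. Remove 5 from v3.
v2 has just one choice, so v2 = 1. Strike 1 from v1, v3.
v3 has just one choice, so v3 = 2.
That leaves v1 = 4.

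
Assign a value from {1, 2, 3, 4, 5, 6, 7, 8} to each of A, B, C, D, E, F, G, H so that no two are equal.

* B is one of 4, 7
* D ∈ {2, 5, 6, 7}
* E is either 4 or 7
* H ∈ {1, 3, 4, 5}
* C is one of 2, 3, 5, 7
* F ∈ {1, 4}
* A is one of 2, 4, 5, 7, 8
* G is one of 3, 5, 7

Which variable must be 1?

Among the 8 variables, 6 fits only D (and all 8 values in {1, 2, 3, 4, 5, 6, 7, 8} must be used), so D = 6.
Among the 7 still-open variables, 8 fits only A (and all 7 values in {1, 2, 3, 4, 5, 7, 8} must be used), so A = 8.
The 6 still-open variables draw from only 6 values {1, 2, 3, 4, 5, 7}, so each is used; only C can be 2, hence C = 2.
B and E between them cover only {4, 7} — a naked pair. Remove those values from F, G, H.
So 1 goes to F.

F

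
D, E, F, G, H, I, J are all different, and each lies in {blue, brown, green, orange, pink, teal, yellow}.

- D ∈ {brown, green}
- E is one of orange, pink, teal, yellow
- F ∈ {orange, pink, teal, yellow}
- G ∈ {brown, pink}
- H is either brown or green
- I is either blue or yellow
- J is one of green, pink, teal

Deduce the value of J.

teal

The 7 variables together cover exactly {blue, brown, green, orange, pink, teal, yellow} — 7 values for 7 variables — and blue appears only in I's list, so I = blue.
The 2 variables D and H are confined to {brown, green}, which locks those values in; drop them from G, J.
G has just one choice, so G = pink. Remove pink from E, F, J.
So J = teal.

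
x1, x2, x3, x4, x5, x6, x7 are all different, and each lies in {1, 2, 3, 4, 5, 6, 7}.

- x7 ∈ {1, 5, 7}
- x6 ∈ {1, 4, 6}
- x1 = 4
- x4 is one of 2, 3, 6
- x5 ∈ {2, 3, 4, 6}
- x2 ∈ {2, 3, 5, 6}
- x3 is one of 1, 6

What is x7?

x1 has just one choice, so x1 = 4. Remove 4 from x5, x6.
The 6 still-open variables together cover exactly {1, 2, 3, 5, 6, 7} — 6 values for 6 variables — and 7 appears only in x7's list, so x7 = 7.

7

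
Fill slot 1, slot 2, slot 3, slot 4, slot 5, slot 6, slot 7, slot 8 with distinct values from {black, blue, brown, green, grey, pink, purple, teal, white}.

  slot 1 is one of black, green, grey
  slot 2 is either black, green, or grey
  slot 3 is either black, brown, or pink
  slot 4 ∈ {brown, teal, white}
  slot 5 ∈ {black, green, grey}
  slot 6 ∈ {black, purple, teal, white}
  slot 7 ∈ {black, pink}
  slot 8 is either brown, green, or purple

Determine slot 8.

The 3 variables slot 1, slot 2, slot 5 are confined to {black, green, grey}, which locks those values in; drop them from slot 3, slot 6, slot 7, slot 8.
That leaves slot 7 = pink. Remove pink from slot 3.
slot 3's domain is down to {brown}, so slot 3 = brown. Strike brown from slot 4, slot 8.
So slot 8 = purple.

purple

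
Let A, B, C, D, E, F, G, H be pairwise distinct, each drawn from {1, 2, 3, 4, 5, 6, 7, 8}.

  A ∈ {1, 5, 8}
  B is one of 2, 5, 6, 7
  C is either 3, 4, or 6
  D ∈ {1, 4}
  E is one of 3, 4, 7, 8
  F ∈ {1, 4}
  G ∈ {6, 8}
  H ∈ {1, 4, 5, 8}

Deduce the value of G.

The 8 variables draw from only 8 values {1, 2, 3, 4, 5, 6, 7, 8}, so each is used; only B can be 2, hence B = 2.
The 7 still-open variables together cover exactly {1, 3, 4, 5, 6, 7, 8} — 7 values for 7 variables — and 7 appears only in E's list, so E = 7.
Among the 6 still-open variables, 3 fits only C (and all 6 values in {1, 3, 4, 5, 6, 8} must be used), so C = 3.
Among the 5 still-open variables, 6 fits only G (and all 5 values in {1, 4, 5, 6, 8} must be used), so G = 6.

6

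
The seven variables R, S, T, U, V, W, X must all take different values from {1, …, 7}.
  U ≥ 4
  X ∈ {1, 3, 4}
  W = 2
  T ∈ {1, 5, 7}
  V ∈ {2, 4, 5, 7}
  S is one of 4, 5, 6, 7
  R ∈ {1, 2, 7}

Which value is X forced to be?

W's domain is down to {2}, so W = 2. Eliminate 2 elsewhere: R, V.
The 6 still-open variables together cover exactly {1, 3, 4, 5, 6, 7} — 6 values for 6 variables — and 3 appears only in X's list, so X = 3.

3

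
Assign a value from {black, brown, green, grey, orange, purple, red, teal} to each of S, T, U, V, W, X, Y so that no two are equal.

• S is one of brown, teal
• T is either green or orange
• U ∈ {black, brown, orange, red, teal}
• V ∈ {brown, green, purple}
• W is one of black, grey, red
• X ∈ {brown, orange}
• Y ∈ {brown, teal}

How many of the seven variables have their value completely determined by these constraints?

3

The 2 variables S and Y are confined to {brown, teal}, which locks those values in; drop them from U, V, X.
X's domain is down to {orange}, so X = orange. Eliminate orange elsewhere: T, U.
T has just one choice, so T = green. So V can't be green.
V must be purple (only option left).
Determined: T=green, V=purple, X=orange. The other variables each still have more than one consistent value. That makes 3.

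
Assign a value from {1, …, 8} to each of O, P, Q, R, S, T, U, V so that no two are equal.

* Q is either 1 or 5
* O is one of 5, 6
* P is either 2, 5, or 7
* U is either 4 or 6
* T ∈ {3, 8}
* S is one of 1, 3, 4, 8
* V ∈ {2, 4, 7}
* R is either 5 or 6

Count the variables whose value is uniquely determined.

O and R between them cover only {5, 6} — a naked pair. Remove those values from P, Q, U.
Q must be 1 (only option left). So S can't be 1.
That leaves U = 4. Eliminate 4 elsewhere: S, V.
Determined: Q=1, U=4. The other variables each still have more than one consistent value. That makes 2.

2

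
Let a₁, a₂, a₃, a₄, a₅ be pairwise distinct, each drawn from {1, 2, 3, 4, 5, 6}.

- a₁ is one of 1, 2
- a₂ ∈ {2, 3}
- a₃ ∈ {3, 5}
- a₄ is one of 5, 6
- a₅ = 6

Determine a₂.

a₅ must be 6 (only option left). Eliminate 6 elsewhere: a₄.
a₄ has just one choice, so a₄ = 5. Remove 5 from a₃.
That leaves a₃ = 3. Remove 3 from a₂.
So a₂ = 2.

2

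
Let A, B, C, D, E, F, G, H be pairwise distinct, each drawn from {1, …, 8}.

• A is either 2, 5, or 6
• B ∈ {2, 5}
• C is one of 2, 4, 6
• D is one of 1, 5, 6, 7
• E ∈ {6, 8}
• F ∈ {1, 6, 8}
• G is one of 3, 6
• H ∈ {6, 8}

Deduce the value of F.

1

The 8 variables draw from only 8 values {1, 2, 3, 4, 5, 6, 7, 8}, so each is used; only G can be 3, hence G = 3.
The 7 still-open variables together cover exactly {1, 2, 4, 5, 6, 7, 8} — 7 values for 7 variables — and 4 appears only in C's list, so C = 4.
The 6 still-open variables draw from only 6 values {1, 2, 5, 6, 7, 8}, so each is used; only D can be 7, hence D = 7.
The 5 still-open variables together cover exactly {1, 2, 5, 6, 8} — 5 values for 5 variables — and 1 appears only in F's list, so F = 1.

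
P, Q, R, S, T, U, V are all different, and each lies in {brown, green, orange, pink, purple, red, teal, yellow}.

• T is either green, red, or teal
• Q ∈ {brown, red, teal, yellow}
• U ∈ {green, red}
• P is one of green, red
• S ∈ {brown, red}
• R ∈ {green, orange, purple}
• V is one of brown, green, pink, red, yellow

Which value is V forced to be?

pink

P and U between them cover only {green, red} — a naked pair. Remove those values from Q, R, S, T, V.
S must be brown (only option left). So Q, V can't be brown.
T has just one choice, so T = teal. Remove teal from Q.
That leaves Q = yellow. Eliminate yellow elsewhere: V.
So V = pink.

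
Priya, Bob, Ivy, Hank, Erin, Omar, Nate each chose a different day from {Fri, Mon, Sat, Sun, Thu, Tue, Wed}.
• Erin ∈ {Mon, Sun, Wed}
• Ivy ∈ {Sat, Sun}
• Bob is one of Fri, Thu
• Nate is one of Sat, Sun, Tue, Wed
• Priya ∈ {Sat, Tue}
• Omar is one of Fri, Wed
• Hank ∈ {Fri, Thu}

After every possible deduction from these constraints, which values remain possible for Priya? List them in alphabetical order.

The 7 variables together cover exactly {Fri, Mon, Sat, Sun, Thu, Tue, Wed} — 7 values for 7 variables — and Mon appears only in Erin's list, so Erin = Mon.
Bob and Hank share exactly the 2 values {Fri, Thu}; by pigeonhole those values go to them, so strike Fri, Thu from Omar.
Omar has just one choice, so Omar = Wed. Remove Wed from Nate.
No further eliminations apply; Priya can still be any of Sat, Tue.

Sat, Tue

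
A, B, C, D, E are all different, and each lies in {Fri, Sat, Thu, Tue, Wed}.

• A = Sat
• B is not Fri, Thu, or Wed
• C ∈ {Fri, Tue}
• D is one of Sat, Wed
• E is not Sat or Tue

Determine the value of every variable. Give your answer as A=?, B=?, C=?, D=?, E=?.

A's domain is down to {Sat}, so A = Sat. Strike Sat from B, D.
That leaves B = Tue. Remove Tue from C.
That leaves C = Fri. Remove Fri from E.
D's domain is down to {Wed}, so D = Wed. Eliminate Wed elsewhere: E.
E's domain is down to {Thu}, so E = Thu.

A=Sat, B=Tue, C=Fri, D=Wed, E=Thu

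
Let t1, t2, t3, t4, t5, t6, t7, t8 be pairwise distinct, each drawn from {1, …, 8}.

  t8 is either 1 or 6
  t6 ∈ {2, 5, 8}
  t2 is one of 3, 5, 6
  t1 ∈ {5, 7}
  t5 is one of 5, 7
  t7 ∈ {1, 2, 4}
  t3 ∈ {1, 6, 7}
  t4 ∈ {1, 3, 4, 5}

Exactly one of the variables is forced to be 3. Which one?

t2

The 8 variables draw from only 8 values {1, 2, 3, 4, 5, 6, 7, 8}, so each is used; only t6 can be 8, hence t6 = 8.
The 7 still-open variables together cover exactly {1, 2, 3, 4, 5, 6, 7} — 7 values for 7 variables — and 2 appears only in t7's list, so t7 = 2.
The 6 still-open variables together cover exactly {1, 3, 4, 5, 6, 7} — 6 values for 6 variables — and 4 appears only in t4's list, so t4 = 4.
The 5 still-open variables together cover exactly {1, 3, 5, 6, 7} — 5 values for 5 variables — and 3 appears only in t2's list, so t2 = 3.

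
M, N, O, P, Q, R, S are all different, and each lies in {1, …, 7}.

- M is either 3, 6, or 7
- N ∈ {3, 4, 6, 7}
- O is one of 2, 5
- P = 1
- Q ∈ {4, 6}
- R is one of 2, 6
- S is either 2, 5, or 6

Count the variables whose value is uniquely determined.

2

P must be 1 (only option left).
O, R, S share exactly the 3 values {2, 5, 6}; by pigeonhole those values go to them, so strike 2, 5, 6 from M, N, Q.
Q's domain is down to {4}, so Q = 4. Strike 4 from N.
Determined: P=1, Q=4. The other variables each still have more than one consistent value. That makes 2.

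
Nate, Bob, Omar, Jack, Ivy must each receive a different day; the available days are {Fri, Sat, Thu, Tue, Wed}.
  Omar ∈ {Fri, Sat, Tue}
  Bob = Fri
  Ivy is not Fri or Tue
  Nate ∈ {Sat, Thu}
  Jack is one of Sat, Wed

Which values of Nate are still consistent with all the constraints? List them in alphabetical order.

Sat, Thu

Bob's domain is down to {Fri}, so Bob = Fri. Eliminate Fri elsewhere: Omar.
The 4 still-open variables together cover exactly {Sat, Thu, Tue, Wed} — 4 values for 4 variables — and Tue appears only in Omar's list, so Omar = Tue.
No further eliminations apply; Nate can still be any of Sat, Thu.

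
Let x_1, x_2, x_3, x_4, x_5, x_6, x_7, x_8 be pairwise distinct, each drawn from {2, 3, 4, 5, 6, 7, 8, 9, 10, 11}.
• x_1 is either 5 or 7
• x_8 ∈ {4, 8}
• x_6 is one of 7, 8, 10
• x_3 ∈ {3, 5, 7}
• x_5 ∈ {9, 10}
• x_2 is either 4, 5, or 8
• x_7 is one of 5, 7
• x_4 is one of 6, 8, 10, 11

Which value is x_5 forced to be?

x_1 and x_7 share exactly the 2 values {5, 7}; by pigeonhole those values go to them, so strike 5, 7 from x_2, x_3, x_6.
x_3 has just one choice, so x_3 = 3.
x_2 and x_8 share exactly the 2 values {4, 8}; by pigeonhole those values go to them, so strike 4, 8 from x_4, x_6.
x_6 has just one choice, so x_6 = 10. Remove 10 from x_4, x_5.
So x_5 = 9.

9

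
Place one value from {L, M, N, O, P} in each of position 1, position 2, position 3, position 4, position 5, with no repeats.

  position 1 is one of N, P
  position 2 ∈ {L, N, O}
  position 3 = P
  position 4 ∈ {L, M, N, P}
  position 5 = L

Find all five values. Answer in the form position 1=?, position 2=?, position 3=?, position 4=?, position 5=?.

position 1=N, position 2=O, position 3=P, position 4=M, position 5=L

position 3 must be P (only option left). Eliminate P elsewhere: position 1, position 4.
position 5 must be L (only option left). Eliminate L elsewhere: position 2, position 4.
position 1's domain is down to {N}, so position 1 = N. So position 2, position 4 can't be N.
That leaves position 2 = O.
position 4 must be M (only option left).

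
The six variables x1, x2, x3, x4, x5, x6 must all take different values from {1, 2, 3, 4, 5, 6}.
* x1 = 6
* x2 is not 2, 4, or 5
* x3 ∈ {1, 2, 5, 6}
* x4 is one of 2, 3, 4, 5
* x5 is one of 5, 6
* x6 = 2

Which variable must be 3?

x1's domain is down to {6}, so x1 = 6. So x2, x3, x5 can't be 6.
x5's domain is down to {5}, so x5 = 5. Strike 5 from x3, x4.
That leaves x6 = 2. So x3, x4 can't be 2.
x3 has just one choice, so x3 = 1. So x2 can't be 1.

x2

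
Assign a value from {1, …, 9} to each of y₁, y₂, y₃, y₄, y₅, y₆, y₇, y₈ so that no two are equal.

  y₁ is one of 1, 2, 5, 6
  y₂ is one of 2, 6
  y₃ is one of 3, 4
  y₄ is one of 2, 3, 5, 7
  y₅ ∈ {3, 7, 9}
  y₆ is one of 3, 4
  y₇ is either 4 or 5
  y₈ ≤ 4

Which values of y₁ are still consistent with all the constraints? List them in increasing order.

1, 2, 6

The 8 variables draw from only 8 values {1, 2, 3, 4, 5, 6, 7, 9}, so each is used; only y₅ can be 9, hence y₅ = 9.
Among the 7 still-open variables, 7 fits only y₄ (and all 7 values in {1, 2, 3, 4, 5, 6, 7} must be used), so y₄ = 7.
y₃ and y₆ share exactly the 2 values {3, 4}; by pigeonhole those values go to them, so strike 3, 4 from y₇, y₈.
y₇ has just one choice, so y₇ = 5. Eliminate 5 elsewhere: y₁.
No further eliminations apply; y₁ can still be any of 1, 2, 6.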